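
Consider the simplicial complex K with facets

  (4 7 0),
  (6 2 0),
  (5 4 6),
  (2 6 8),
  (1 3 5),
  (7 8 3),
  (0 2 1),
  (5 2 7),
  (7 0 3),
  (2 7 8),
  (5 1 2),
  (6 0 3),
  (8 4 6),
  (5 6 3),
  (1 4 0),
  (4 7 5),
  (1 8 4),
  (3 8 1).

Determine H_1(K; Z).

We work with the vertex ordering 0 < 1 < 2 < 3 < 4 < 5 < 6 < 7 < 8. The simplices of K, each written with vertices in increasing order, are:

  0-simplices (9): [0], [1], [2], [3], [4], [5], [6], [7], [8]
  1-simplices (27): (27 of them)
  2-simplices (18): [0,1,2], [0,1,4], [0,2,6], [0,3,6], [0,3,7], [0,4,7], [1,2,5], [1,3,5], [1,3,8], [1,4,8], [2,5,7], [2,6,8], [2,7,8], [3,5,6], [3,7,8], [4,5,6], [4,5,7], [4,6,8]

giving chain groups C_0 ≅ Z^9, C_1 ≅ Z^27, C_2 ≅ Z^18.

Boundary ∂_1: C_1 → C_0 maps an edge to its endpoints' difference, ∂[p,q] = q − p. For instance
  ∂[1,8] = [8] − [1].
The 9×27 boundary matrix has rank 8 and Smith normal form diag(1,1,1,1,1,1,1,1).

∂_2: C_2 → C_1 sends each 2-simplex [p,q,r] to [q,r] − [p,r] + [p,q]. For instance
  ∂[4,5,6] = [5,6] − [4,6] + [4,5],
  ∂[2,5,7] = [5,7] − [2,7] + [2,5].
The resulting 27×18 matrix has rank 17, and its Smith normal form has invariant factors (1,1,1,1,1,1,1,1,1,1,1,1,1,1,1,1,1).

Reading off H_k = ker ∂_k / im ∂_{k+1}:

  H_1: rank ker ∂_1 − rank ∂_2 = (27 − 8) − 17 = 2, and the invariant factors of ∂_2 are all 1, so H_1 = Z^2.

H_1 ≅ Z^2.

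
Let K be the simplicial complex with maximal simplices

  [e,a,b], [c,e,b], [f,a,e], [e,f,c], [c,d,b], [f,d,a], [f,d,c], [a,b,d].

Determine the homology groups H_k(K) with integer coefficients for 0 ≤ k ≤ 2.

K has 6 vertices, 12 edges, 8 triangles.
rank ∂_0 = 0, rank ∂_1 = 5 ⇒ b_0 = 6 − 0 − 5 = 1; all invariant factors of ∂_1 are 1 so no torsion. So H_0 ≅ Z.
rank ∂_1 = 5, rank ∂_2 = 7 ⇒ b_1 = 12 − 5 − 7 = 0; all invariant factors of ∂_2 are 1 so no torsion. So H_1 ≅ 0.
rank ∂_2 = 7, rank ∂_3 = 0 ⇒ b_2 = 8 − 7 − 0 = 1. So H_2 ≅ Z.

H_0 = Z,  H_1 = 0,  H_2 = Z.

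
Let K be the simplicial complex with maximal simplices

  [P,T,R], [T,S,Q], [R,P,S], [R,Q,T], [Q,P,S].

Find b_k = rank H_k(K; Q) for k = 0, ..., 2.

Fix the vertex order P < Q < R < S < T and write every simplex with vertices in increasing order. Then dim K = 2 and the simplices of K are:

  0-simplices (5): P, Q, R, S, T
  1-simplices (10): PQ, PR, PS, PT, QR, QS, QT, RS, RT, ST
  2-simplices (5): PQS, PRS, PRT, QRT, QST

Hence C_0 ≅ Z^5, C_1 ≅ Z^10, C_2 ≅ Z^5.

∂_1: C_1 → C_0 is given by ∂[p,q] = [q] − [p]. For instance
  ∂QS = S − Q.
This gives a 5×10 integer matrix of rank 4; reducing to Smith normal form yields diagonal entries (1,1,1,1).

∂_2: C_2 → C_1 maps a triangle to the signed sum of its edges. For instance
  ∂QRT = RT − QT + QR,
  ∂QST = ST − QT + QS.
As a 10×5 matrix over Z this has rank 5, with invariant factors (1,1,1,1,1).

Computing H_k = (kernel of ∂_k) / (image of ∂_{k+1}):

  H_0: rank C_0 − rank ∂_1 = 5 − 4 = 1, and the invariant factors of ∂_1 are all 1, so H_0 ≅ Z.
  H_1: rank ker ∂_1 − rank ∂_2 = (10 − 4) − 5 = 1, and the invariant factors of ∂_2 are all 1, so H_1 ≅ Z.
  H_2: rank ker ∂_2 − rank ∂_3 = (5 − 5) − 0 = 0, and there is no ∂_3, so H_2 ≅ 0.

(K is a triangulation of the Möbius band.)

Hence the Betti numbers are b_0 = 1, b_1 = 1, b_2 = 0.

b_0 = 1, b_1 = 1, b_2 = 0.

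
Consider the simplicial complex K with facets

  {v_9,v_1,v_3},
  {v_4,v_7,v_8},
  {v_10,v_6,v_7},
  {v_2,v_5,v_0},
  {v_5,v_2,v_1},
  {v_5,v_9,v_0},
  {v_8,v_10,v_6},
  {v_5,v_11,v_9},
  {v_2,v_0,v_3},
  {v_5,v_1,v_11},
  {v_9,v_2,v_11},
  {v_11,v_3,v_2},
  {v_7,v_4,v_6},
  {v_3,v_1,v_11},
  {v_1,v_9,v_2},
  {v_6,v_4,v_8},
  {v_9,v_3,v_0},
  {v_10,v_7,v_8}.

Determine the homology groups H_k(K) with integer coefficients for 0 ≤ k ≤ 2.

H_0 ≅ Z^2,  H_1 ≅ Z/2,  H_2 ≅ Z.

Fix the vertex order v_0 < v_1 < v_2 < v_3 < v_4 < v_5 < v_6 < v_7 < v_8 < v_9 < v_10 < v_11 and write every simplex with vertices in increasing order. Then dim K = 2 and the simplices of K are:

  0-simplices (12): [v_0], [v_1], [v_2], [v_3], [v_4], [v_5], [v_6], [v_7], [v_8], [v_9], [v_10], [v_11]
  1-simplices (27): (27 of them)
  2-simplices (18): (18 of them)

Hence C_0 ≅ Z^12, C_1 ≅ Z^27, C_2 ≅ Z^18.

∂_1: C_1 → C_0 maps an edge to its endpoints' difference, ∂[p,q] = q − p. For instance
  ∂[v_8,v_10] = [v_10] − [v_8].
As a 12×27 matrix over Z this has rank 10, with invariant factors (1,1,1,1,1,1,1,1,1,1).

The boundary map ∂_2: C_2 → C_1 acts by ∂[p,q,r] = [q,r] − [p,r] + [p,q]. For instance
  ∂[v_5,v_9,v_11] = [v_9,v_11] − [v_5,v_11] + [v_5,v_9],
  ∂[v_1,v_2,v_5] = [v_2,v_5] − [v_1,v_5] + [v_1,v_2].
The resulting 27×18 matrix has rank 17, and its Smith normal form has invariant factors (1,1,1,1,1,1,1,1,1,1,1,1,1,1,1,1,2).

From H_k ≅ ker(∂_k) / im(∂_{k+1}) we obtain:

  H_0: rank C_0 − rank ∂_1 = 12 − 10 = 2, and the invariant factors of ∂_1 are all 1, so H_0 = Z^2.
  H_1: rank ker ∂_1 − rank ∂_2 = (27 − 10) − 17 = 0, and ∂_2 has invariant factor 2 > 1, so H_1 = Z/2.
  H_2: rank ker ∂_2 − rank ∂_3 = (18 − 17) − 0 = 1, and there is no ∂_3, so H_2 = Z.

(K is a triangulation of the disjoint union of the 2-sphere S^2 and the real projective plane RP^2.)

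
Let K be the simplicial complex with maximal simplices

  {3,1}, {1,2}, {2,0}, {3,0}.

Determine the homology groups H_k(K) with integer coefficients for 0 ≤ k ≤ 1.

H_0 ≅ Z,  H_1 ≅ Z.

K has 4 vertices, 4 edges.
rank ∂_0 = 0, rank ∂_1 = 3 ⇒ b_0 = 4 − 0 − 3 = 1; all invariant factors of ∂_1 are 1 so no torsion. So H_0 ≅ Z.
rank ∂_1 = 3, rank ∂_2 = 0 ⇒ b_1 = 4 − 3 − 0 = 1. So H_1 ≅ Z.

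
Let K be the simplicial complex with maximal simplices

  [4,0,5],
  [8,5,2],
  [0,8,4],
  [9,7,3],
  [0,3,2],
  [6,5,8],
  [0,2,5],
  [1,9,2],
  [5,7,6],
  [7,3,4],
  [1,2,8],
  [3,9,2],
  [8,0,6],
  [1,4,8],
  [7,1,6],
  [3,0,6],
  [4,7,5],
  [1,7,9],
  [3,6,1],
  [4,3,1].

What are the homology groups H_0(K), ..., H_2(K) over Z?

We work with the vertex ordering 0 < 1 < 2 < 3 < 4 < 5 < 6 < 7 < 8 < 9. The simplices of K, each written with vertices in increasing order, are:

  0-simplices (10): [0], [1], [2], [3], [4], [5], [6], [7], [8], [9]
  1-simplices (30): (30 of them)
  2-simplices (20): (20 of them)

giving chain groups C_0 ≅ Z^10, C_1 ≅ Z^30, C_2 ≅ Z^20.

Boundary ∂_1: C_1 → C_0 maps an edge to its endpoints' difference, ∂[p,q] = q − p.
The 10×30 boundary matrix has rank 9 and Smith normal form diag(1,1,1,1,1,1,1,1,1).

The boundary map ∂_2: C_2 → C_1 acts by ∂[p,q,r] = [q,r] − [p,r] + [p,q]. For instance
  ∂[1,6,7] = [6,7] − [1,7] + [1,6],
  ∂[1,3,6] = [3,6] − [1,6] + [1,3].
The resulting 30×20 matrix has rank 20, and its Smith normal form has invariant factors (1,1,1,1,1,1,1,1,1,1,1,1,1,1,1,1,1,1,1,2).

Reading off H_k = ker ∂_k / im ∂_{k+1}:

  H_0: rank C_0 − rank ∂_1 = 10 − 9 = 1, and the invariant factors of ∂_1 are all 1, so H_0 ≅ Z.
  H_1: rank ker ∂_1 − rank ∂_2 = (30 − 9) − 20 = 1, and ∂_2 has invariant factor 2 > 1, so H_1 ≅ Z ⊕ Z/2.
  H_2: rank ker ∂_2 − rank ∂_3 = (20 − 20) − 0 = 0, and there is no ∂_3, so H_2 ≅ 0.

As a check, the Euler characteristic is 10 − 30 + 20 = 0, which agrees with 1 − 1 + 0 = 0.

H_0 = Z,  H_1 = Z ⊕ Z/2,  H_2 = 0.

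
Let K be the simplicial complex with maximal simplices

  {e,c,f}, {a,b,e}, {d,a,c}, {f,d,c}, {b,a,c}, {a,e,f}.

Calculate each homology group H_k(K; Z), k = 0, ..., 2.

H_0 ≅ Z,  H_1 ≅ Z,  H_2 = 0.

Take the total order a < b < c < d < e < f on the vertex set. Then K (dimension 2) consists of the simplices:

  0-simplices (6): a, b, c, d, e, f
  1-simplices (12): ab, ac, ad, ae, af, bc, be, cd, ce, cf, df, ef
  2-simplices (6): abc, abe, acd, aef, cdf, cef

Hence C_0 ≅ Z^6, C_1 ≅ Z^12, C_2 ≅ Z^6.

∂_1: C_1 → C_0 maps an edge to its endpoints' difference, ∂[p,q] = q − p. For instance
  ∂ad = d − a.
The resulting 6×12 matrix has rank 5, and its Smith normal form has invariant factors (1,1,1,1,1).

∂_2: C_2 → C_1 maps a triangle to the signed sum of its edges. For instance
  ∂abc = bc − ac + ab,
  ∂abe = be − ae + ab.
The resulting 12×6 matrix has rank 6, and its Smith normal form has invariant factors (1,1,1,1,1,1).

Reading off H_k = ker ∂_k / im ∂_{k+1}:

  H_0: rank C_0 − rank ∂_1 = 6 − 5 = 1, and the invariant factors of ∂_1 are all 1, so H_0 = Z.
  H_1: rank ker ∂_1 − rank ∂_2 = (12 − 5) − 6 = 1, and the invariant factors of ∂_2 are all 1, so H_1 = Z.
  H_2: rank ker ∂_2 − rank ∂_3 = (6 − 6) − 0 = 0, and there is no ∂_3, so H_2 = 0.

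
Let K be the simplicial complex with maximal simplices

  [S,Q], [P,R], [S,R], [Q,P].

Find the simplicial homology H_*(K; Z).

K has 4 vertices, 4 edges.
rank ∂_0 = 0, rank ∂_1 = 3 ⇒ b_0 = 4 − 0 − 3 = 1; all invariant factors of ∂_1 are 1 so no torsion. So H_0 ≅ Z.
rank ∂_1 = 3, rank ∂_2 = 0 ⇒ b_1 = 4 − 3 − 0 = 1. So H_1 ≅ Z.

H_0 = Z,  H_1 = Z.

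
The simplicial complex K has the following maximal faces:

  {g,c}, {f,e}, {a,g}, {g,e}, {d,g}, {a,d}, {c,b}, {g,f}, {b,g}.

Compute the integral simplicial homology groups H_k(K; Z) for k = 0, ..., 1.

K has 7 vertices, 9 edges.
rank ∂_0 = 0, rank ∂_1 = 6 ⇒ b_0 = 7 − 0 − 6 = 1; all invariant factors of ∂_1 are 1 so no torsion. So H_0 ≅ Z.
rank ∂_1 = 6, rank ∂_2 = 0 ⇒ b_1 = 9 − 6 − 0 = 3. So H_1 ≅ Z^3.

H_0 ≅ Z,  H_1 ≅ Z^3.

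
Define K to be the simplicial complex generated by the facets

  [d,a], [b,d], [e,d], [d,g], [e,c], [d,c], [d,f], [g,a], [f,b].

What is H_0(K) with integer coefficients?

Fix the vertex order a < b < c < d < e < f < g and write every simplex with vertices in increasing order. Then dim K = 1 and the simplices of K are:

  0-simplices (7): a, b, c, d, e, f, g
  1-simplices (9): ad, ag, bd, bf, cd, ce, de, df, dg

so the chain groups are C_0 ≅ Z^7, C_1 ≅ Z^9.

∂_1: C_1 → C_0 maps an edge to its endpoints' difference, ∂[p,q] = q − p.
The 7×9 boundary matrix has rank 6 and Smith normal form diag(1,1,1,1,1,1).

Computing H_k = (kernel of ∂_k) / (image of ∂_{k+1}):

  H_0: rank C_0 − rank ∂_1 = 7 − 6 = 1, and the invariant factors of ∂_1 are all 1, so H_0 = Z.

(K is a triangulation of a wedge of 3 circles.)

H_0 ≅ Z.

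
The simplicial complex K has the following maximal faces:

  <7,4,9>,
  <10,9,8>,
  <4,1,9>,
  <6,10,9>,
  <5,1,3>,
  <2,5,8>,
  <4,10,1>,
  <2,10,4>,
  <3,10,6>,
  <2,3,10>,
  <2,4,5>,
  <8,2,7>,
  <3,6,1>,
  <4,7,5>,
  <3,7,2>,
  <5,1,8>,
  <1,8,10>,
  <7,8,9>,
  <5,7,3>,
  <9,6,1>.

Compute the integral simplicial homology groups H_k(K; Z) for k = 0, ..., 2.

Order the vertices as 1 < 2 < 3 < 4 < 5 < 6 < 7 < 8 < 9 < 10. Listing each simplex with vertices in this order, K has dimension 2 with simplices:

  0-simplices (10): [1], [2], [3], [4], [5], [6], [7], [8], [9], [10]
  1-simplices (30): (30 of them)
  2-simplices (20): (20 of them)

so the chain groups are C_0 ≅ Z^10, C_1 ≅ Z^30, C_2 ≅ Z^20.

Boundary ∂_1: C_1 → C_0 is given by ∂[p,q] = [q] − [p]. For instance
  ∂[3,5] = [5] − [3].
The 10×30 boundary matrix has rank 9 and Smith normal form diag(1,1,1,1,1,1,1,1,1).

Boundary ∂_2: C_2 → C_1 acts by ∂[p,q,r] = [q,r] − [p,r] + [p,q]. For instance
  ∂[2,3,10] = [3,10] − [2,10] + [2,3],
  ∂[6,9,10] = [9,10] − [6,10] + [6,9].
The resulting 30×20 matrix has rank 20, and its Smith normal form has invariant factors (1,1,1,1,1,1,1,1,1,1,1,1,1,1,1,1,1,1,1,2).

Computing H_k = (kernel of ∂_k) / (image of ∂_{k+1}):

  H_0: rank C_0 − rank ∂_1 = 10 − 9 = 1, and the invariant factors of ∂_1 are all 1, so H_0 ≅ Z.
  H_1: rank ker ∂_1 − rank ∂_2 = (30 − 9) − 20 = 1, and ∂_2 has invariant factor 2 > 1, so H_1 ≅ Z ⊕ Z/2.
  H_2: rank ker ∂_2 − rank ∂_3 = (20 − 20) − 0 = 0, and there is no ∂_3, so H_2 ≅ 0.

H_0 ≅ Z,  H_1 ≅ Z ⊕ Z/2,  H_2 = 0.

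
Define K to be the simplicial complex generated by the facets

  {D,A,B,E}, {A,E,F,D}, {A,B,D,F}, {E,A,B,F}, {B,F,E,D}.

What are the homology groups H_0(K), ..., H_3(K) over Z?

H_0 = Z,  H_1 = 0,  H_2 = 0,  H_3 = Z.

Order the vertices as A < B < D < E < F. Listing each simplex with vertices in this order, K has dimension 3 with simplices:

  0-simplices (5): A, B, D, E, F
  1-simplices (10): AB, AD, AE, AF, BD, BE, BF, DE, DF, EF
  2-simplices (10): ABD, ABE, ABF, ADE, ADF, AEF, BDE, BDF, BEF, DEF
  3-simplices (5): ABDE, ABDF, ABEF, ADEF, BDEF

so the chain groups are C_0 ≅ Z^5, C_1 ≅ Z^10, C_2 ≅ Z^10, C_3 ≅ Z^5.

∂_1: C_1 → C_0 is given by ∂[p,q] = [q] − [p]. For instance
  ∂AB = B − A.
This gives a 5×10 integer matrix of rank 4; reducing to Smith normal form yields diagonal entries (1,1,1,1).

Boundary ∂_2: C_2 → C_1 acts by ∂[p,q,r] = [q,r] − [p,r] + [p,q]. For instance
  ∂AEF = EF − AF + AE,
  ∂DEF = EF − DF + DE.
As a 10×10 matrix over Z this has rank 6, with invariant factors (1,1,1,1,1,1).

Boundary ∂_3: C_3 → C_2 sends each 3-simplex σ to the alternating sum Σ_i (−1)^i (σ with its i-th vertex removed). For instance
  ∂BDEF = DEF − BEF + BDF − BDE,
  ∂ABDF = BDF − ADF + ABF − ABD.
As a 10×5 matrix over Z this has rank 4, with invariant factors (1,1,1,1).

Now H_k = ker ∂_k / im ∂_{k+1}, so:

  H_0: rank C_0 − rank ∂_1 = 5 − 4 = 1, and the invariant factors of ∂_1 are all 1, so H_0 = Z.
  H_1: rank ker ∂_1 − rank ∂_2 = (10 − 4) − 6 = 0, and the invariant factors of ∂_2 are all 1, so H_1 = 0.
  H_2: rank ker ∂_2 − rank ∂_3 = (10 − 6) − 4 = 0, and the invariant factors of ∂_3 are all 1, so H_2 = 0.
  H_3: rank ker ∂_3 − rank ∂_4 = (5 − 4) − 0 = 1, and there is no ∂_4, so H_3 = Z.

(K is a triangulation of the 3-sphere S^3.)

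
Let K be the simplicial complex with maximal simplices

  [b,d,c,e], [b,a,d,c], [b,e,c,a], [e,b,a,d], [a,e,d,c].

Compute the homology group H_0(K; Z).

Fix the vertex order a < b < c < d < e and write every simplex with vertices in increasing order. Then dim K = 3 and the simplices of K are:

  0-simplices (5): a, b, c, d, e
  1-simplices (10): ab, ac, ad, ae, bc, bd, be, cd, ce, de
  2-simplices (10): abc, abd, abe, acd, ace, ade, bcd, bce, bde, cde
  3-simplices (5): abcd, abce, abde, acde, bcde

Hence C_0 ≅ Z^5, C_1 ≅ Z^10, C_2 ≅ Z^10, C_3 ≅ Z^5.

The boundary map ∂_1: C_1 → C_0 maps an edge to its endpoints' difference, ∂[p,q] = q − p.
This gives a 5×10 integer matrix of rank 4; reducing to Smith normal form yields diagonal entries (1,1,1,1).

Boundary ∂_2: C_2 → C_1 sends each 2-simplex [p,q,r] to [q,r] − [p,r] + [p,q]. For instance
  ∂ace = ce − ae + ac,
  ∂bcd = cd − bd + bc.
As a 10×10 matrix over Z this has rank 6, with invariant factors (1,1,1,1,1,1).

Boundary ∂_3: C_3 → C_2 sends each 3-simplex σ to the alternating sum Σ_i (−1)^i (σ with its i-th vertex removed). For instance
  ∂abde = bde − ade + abe − abd,
  ∂abce = bce − ace + abe − abc.
The 10×5 boundary matrix has rank 4 and Smith normal form diag(1,1,1,1).

Reading off H_k = ker ∂_k / im ∂_{k+1}:

  H_0: rank C_0 − rank ∂_1 = 5 − 4 = 1, and the invariant factors of ∂_1 are all 1, so H_0 ≅ Z.

H_0 = Z.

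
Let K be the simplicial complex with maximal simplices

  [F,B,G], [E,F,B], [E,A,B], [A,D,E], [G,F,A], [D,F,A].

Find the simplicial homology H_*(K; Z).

H_0 ≅ Z,  H_1 ≅ Z,  H_2 = 0.

Take the total order A < B < D < E < F < G on the vertex set. Then K (dimension 2) consists of the simplices:

  0-simplices (6): A, B, D, E, F, G
  1-simplices (12): AB, AD, AE, AF, AG, BE, BF, BG, DE, DF, EF, FG
  2-simplices (6): ABE, ADE, ADF, AFG, BEF, BFG

giving chain groups C_0 ≅ Z^6, C_1 ≅ Z^12, C_2 ≅ Z^6.

Boundary ∂_1: C_1 → C_0 is given by ∂[p,q] = [q] − [p]. For instance
  ∂FG = G − F.
As a 6×12 matrix over Z this has rank 5, with invariant factors (1,1,1,1,1).

The boundary map ∂_2: C_2 → C_1 maps a triangle to the signed sum of its edges. For instance
  ∂BEF = EF − BF + BE,
  ∂ADE = DE − AE + AD.
The 12×6 boundary matrix has rank 6 and Smith normal form diag(1,1,1,1,1,1).

Computing H_k = (kernel of ∂_k) / (image of ∂_{k+1}):

  H_0: rank C_0 − rank ∂_1 = 6 − 5 = 1, and the invariant factors of ∂_1 are all 1, so H_0 ≅ Z.
  H_1: rank ker ∂_1 − rank ∂_2 = (12 − 5) − 6 = 1, and the invariant factors of ∂_2 are all 1, so H_1 ≅ Z.
  H_2: rank ker ∂_2 − rank ∂_3 = (6 − 6) − 0 = 0, and there is no ∂_3, so H_2 ≅ 0.

As a check, the Euler characteristic is 6 − 12 + 6 = 0, which agrees with 1 − 1 + 0 = 0.
(K is a triangulation of the cylinder S^1 x I.)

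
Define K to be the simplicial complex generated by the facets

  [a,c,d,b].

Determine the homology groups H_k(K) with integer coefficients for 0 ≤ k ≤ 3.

K has 4 vertices, 6 edges, 4 triangles, 1 3-simplex.
rank ∂_0 = 0, rank ∂_1 = 3 ⇒ b_0 = 4 − 0 − 3 = 1; all invariant factors of ∂_1 are 1 so no torsion. So H_0 ≅ Z.
rank ∂_1 = 3, rank ∂_2 = 3 ⇒ b_1 = 6 − 3 − 3 = 0; all invariant factors of ∂_2 are 1 so no torsion. So H_1 ≅ 0.
rank ∂_2 = 3, rank ∂_3 = 1 ⇒ b_2 = 4 − 3 − 1 = 0; all invariant factors of ∂_3 are 1 so no torsion. So H_2 ≅ 0.
rank ∂_3 = 1, rank ∂_4 = 0 ⇒ b_3 = 1 − 1 − 0 = 0. So H_3 ≅ 0.

H_0 = Z,  H_1 = 0,  H_2 = 0,  H_3 = 0.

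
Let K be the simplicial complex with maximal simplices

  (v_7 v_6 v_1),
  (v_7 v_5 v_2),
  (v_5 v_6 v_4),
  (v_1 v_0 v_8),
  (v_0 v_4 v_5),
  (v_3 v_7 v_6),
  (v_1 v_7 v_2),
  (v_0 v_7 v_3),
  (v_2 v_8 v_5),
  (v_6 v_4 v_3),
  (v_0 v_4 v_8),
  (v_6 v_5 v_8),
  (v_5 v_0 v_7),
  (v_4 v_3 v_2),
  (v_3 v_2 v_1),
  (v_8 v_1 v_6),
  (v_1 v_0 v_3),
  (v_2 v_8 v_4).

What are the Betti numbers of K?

b_0 = 1, b_1 = 1, b_2 = 0.

Order the vertices as v_0 < v_1 < v_2 < v_3 < v_4 < v_5 < v_6 < v_7 < v_8. Listing each simplex with vertices in this order, K has dimension 2 with simplices:

  0-simplices (9): [v_0], [v_1], [v_2], [v_3], [v_4], [v_5], [v_6], [v_7], [v_8]
  1-simplices (27): (27 of them)
  2-simplices (18): (18 of them)

giving chain groups C_0 ≅ Z^9, C_1 ≅ Z^27, C_2 ≅ Z^18.

The boundary map ∂_1: C_1 → C_0 is given by ∂[p,q] = [q] − [p]. For instance
  ∂[v_4,v_5] = [v_5] − [v_4].
The 9×27 boundary matrix has rank 8 and Smith normal form diag(1,1,1,1,1,1,1,1).

The boundary map ∂_2: C_2 → C_1 sends each 2-simplex [p,q,r] to [q,r] − [p,r] + [p,q]. For instance
  ∂[v_4,v_5,v_6] = [v_5,v_6] − [v_4,v_6] + [v_4,v_5],
  ∂[v_2,v_5,v_8] = [v_5,v_8] − [v_2,v_8] + [v_2,v_5].
The 27×18 boundary matrix has rank 18 and Smith normal form diag(1,1,1,1,1,1,1,1,1,1,1,1,1,1,1,1,1,2).

From H_k ≅ ker(∂_k) / im(∂_{k+1}) we obtain:

  H_0: rank C_0 − rank ∂_1 = 9 − 8 = 1, and the invariant factors of ∂_1 are all 1, so H_0 = Z.
  H_1: rank ker ∂_1 − rank ∂_2 = (27 − 8) − 18 = 1, and ∂_2 has invariant factor 2 > 1, so H_1 = Z ⊕ Z/2Z.
  H_2: rank ker ∂_2 − rank ∂_3 = (18 − 18) − 0 = 0, and there is no ∂_3, so H_2 = 0.

As a check, the Euler characteristic is 9 − 27 + 18 = 0, which agrees with 1 − 1 + 0 = 0.

Hence the Betti numbers are b_0 = 1, b_1 = 1, b_2 = 0.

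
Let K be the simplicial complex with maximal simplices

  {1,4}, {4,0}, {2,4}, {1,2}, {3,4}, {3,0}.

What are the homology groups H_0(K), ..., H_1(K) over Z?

H_0 = Z,  H_1 = Z^2.

Take the total order 0 < 1 < 2 < 3 < 4 on the vertex set. Then K (dimension 1) consists of the simplices:

  0-simplices (5): [0], [1], [2], [3], [4]
  1-simplices (6): [0,3], [0,4], [1,2], [1,4], [2,4], [3,4]

Hence C_0 ≅ Z^5, C_1 ≅ Z^6.

The boundary map ∂_1: C_1 → C_0 sends each edge [p,q] (with p < q) to q − p. For instance
  ∂[0,3] = [3] − [0].
The resulting 5×6 matrix has rank 4, and its Smith normal form has invariant factors (1,1,1,1).

Reading off H_k = ker ∂_k / im ∂_{k+1}:

  H_0: rank C_0 − rank ∂_1 = 5 − 4 = 1, and the invariant factors of ∂_1 are all 1, so H_0 ≅ Z.
  H_1: rank ker ∂_1 − rank ∂_2 = (6 − 4) − 0 = 2, and there is no ∂_2, so H_1 ≅ Z^2.

(K is a triangulation of a wedge of 2 circles.)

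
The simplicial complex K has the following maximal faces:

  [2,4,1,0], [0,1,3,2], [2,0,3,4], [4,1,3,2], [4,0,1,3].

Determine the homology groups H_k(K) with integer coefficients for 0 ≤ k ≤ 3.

Order the vertices as 0 < 1 < 2 < 3 < 4. Listing each simplex with vertices in this order, K has dimension 3 with simplices:

  0-simplices (5): [0], [1], [2], [3], [4]
  1-simplices (10): [0,1], [0,2], [0,3], [0,4], [1,2], [1,3], [1,4], [2,3], [2,4], [3,4]
  2-simplices (10): [0,1,2], [0,1,3], [0,1,4], [0,2,3], [0,2,4], [0,3,4], [1,2,3], [1,2,4], [1,3,4], [2,3,4]
  3-simplices (5): [0,1,2,3], [0,1,2,4], [0,1,3,4], [0,2,3,4], [1,2,3,4]

Hence C_0 ≅ Z^5, C_1 ≅ Z^10, C_2 ≅ Z^10, C_3 ≅ Z^5.

Boundary ∂_1: C_1 → C_0 maps an edge to its endpoints' difference, ∂[p,q] = q − p.
As a 5×10 matrix over Z this has rank 4, with invariant factors (1,1,1,1).

Boundary ∂_2: C_2 → C_1 maps a triangle to the signed sum of its edges. For instance
  ∂[0,1,4] = [1,4] − [0,4] + [0,1],
  ∂[1,2,4] = [2,4] − [1,4] + [1,2].
The 10×10 boundary matrix has rank 6 and Smith normal form diag(1,1,1,1,1,1).

Boundary ∂_3: C_3 → C_2 sends each 3-simplex σ to the alternating sum Σ_i (−1)^i (σ with its i-th vertex removed). For instance
  ∂[0,1,2,4] = [1,2,4] − [0,2,4] + [0,1,4] − [0,1,2],
  ∂[1,2,3,4] = [2,3,4] − [1,3,4] + [1,2,4] − [1,2,3].
This gives a 10×5 integer matrix of rank 4; reducing to Smith normal form yields diagonal entries (1,1,1,1).

Reading off H_k = ker ∂_k / im ∂_{k+1}:

  H_0: rank C_0 − rank ∂_1 = 5 − 4 = 1, and the invariant factors of ∂_1 are all 1, so H_0 ≅ Z.
  H_1: rank ker ∂_1 − rank ∂_2 = (10 − 4) − 6 = 0, and the invariant factors of ∂_2 are all 1, so H_1 ≅ 0.
  H_2: rank ker ∂_2 − rank ∂_3 = (10 − 6) − 4 = 0, and the invariant factors of ∂_3 are all 1, so H_2 ≅ 0.
  H_3: rank ker ∂_3 − rank ∂_4 = (5 − 4) − 0 = 1, and there is no ∂_4, so H_3 ≅ Z.

H_0 = Z,  H_1 = 0,  H_2 = 0,  H_3 = Z.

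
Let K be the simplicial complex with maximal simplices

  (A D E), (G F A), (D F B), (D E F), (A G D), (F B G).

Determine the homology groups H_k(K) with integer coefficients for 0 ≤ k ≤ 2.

Take the total order A < B < D < E < F < G on the vertex set. Then K (dimension 2) consists of the simplices:

  0-simplices (6): A, B, D, E, F, G
  1-simplices (12): AD, AE, AF, AG, BD, BF, BG, DE, DF, DG, EF, FG
  2-simplices (6): ADE, ADG, AFG, BDF, BFG, DEF

so the chain groups are C_0 ≅ Z^6, C_1 ≅ Z^12, C_2 ≅ Z^6.

The boundary map ∂_1: C_1 → C_0 sends each edge [p,q] (with p < q) to q − p. For instance
  ∂EF = F − E.
The 6×12 boundary matrix has rank 5 and Smith normal form diag(1,1,1,1,1).

Boundary ∂_2: C_2 → C_1 sends each 2-simplex [p,q,r] to [q,r] − [p,r] + [p,q]. For instance
  ∂ADG = DG − AG + AD,
  ∂ADE = DE − AE + AD.
This gives a 12×6 integer matrix of rank 6; reducing to Smith normal form yields diagonal entries (1,1,1,1,1,1).

Reading off H_k = ker ∂_k / im ∂_{k+1}:

  H_0: rank C_0 − rank ∂_1 = 6 − 5 = 1, and the invariant factors of ∂_1 are all 1, so H_0 = Z.
  H_1: rank ker ∂_1 − rank ∂_2 = (12 − 5) − 6 = 1, and the invariant factors of ∂_2 are all 1, so H_1 = Z.
  H_2: rank ker ∂_2 − rank ∂_3 = (6 − 6) − 0 = 0, and there is no ∂_3, so H_2 = 0.

As a check, the Euler characteristic is 6 − 12 + 6 = 0, which agrees with 1 − 1 + 0 = 0.
(K is a triangulation of the cylinder S^1 x I.)

H_0 ≅ Z,  H_1 ≅ Z,  H_2 = 0.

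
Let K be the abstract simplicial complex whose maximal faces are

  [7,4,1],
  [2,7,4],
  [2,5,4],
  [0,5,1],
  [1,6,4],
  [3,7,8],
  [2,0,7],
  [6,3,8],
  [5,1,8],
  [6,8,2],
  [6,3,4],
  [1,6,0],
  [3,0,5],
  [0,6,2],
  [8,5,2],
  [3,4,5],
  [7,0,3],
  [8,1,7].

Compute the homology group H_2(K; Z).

H_2 ≅ Z.

Take the total order 0 < 1 < 2 < 3 < 4 < 5 < 6 < 7 < 8 on the vertex set. Then K (dimension 2) consists of the simplices:

  0-simplices (9): [0], [1], [2], [3], [4], [5], [6], [7], [8]
  1-simplices (27): (27 of them)
  2-simplices (18): [0,1,5], [0,1,6], [0,2,6], [0,2,7], [0,3,5], [0,3,7], [1,4,6], [1,4,7], [1,5,8], [1,7,8], [2,4,5], [2,4,7], [2,5,8], [2,6,8], [3,4,5], [3,4,6], [3,6,8], [3,7,8]

so the chain groups are C_0 ≅ Z^9, C_1 ≅ Z^27, C_2 ≅ Z^18.

The boundary map ∂_1: C_1 → C_0 maps an edge to its endpoints' difference, ∂[p,q] = q − p. For instance
  ∂[1,5] = [5] − [1].
The 9×27 boundary matrix has rank 8 and Smith normal form diag(1,1,1,1,1,1,1,1).

Boundary ∂_2: C_2 → C_1 maps a triangle to the signed sum of its edges. For instance
  ∂[1,5,8] = [5,8] − [1,8] + [1,5],
  ∂[0,2,6] = [2,6] − [0,6] + [0,2].
The resulting 27×18 matrix has rank 17, and its Smith normal form has invariant factors (1,1,1,1,1,1,1,1,1,1,1,1,1,1,1,1,1).

Now H_k = ker ∂_k / im ∂_{k+1}, so:

  H_2: rank ker ∂_2 − rank ∂_3 = (18 − 17) − 0 = 1, and there is no ∂_3, so H_2 = Z.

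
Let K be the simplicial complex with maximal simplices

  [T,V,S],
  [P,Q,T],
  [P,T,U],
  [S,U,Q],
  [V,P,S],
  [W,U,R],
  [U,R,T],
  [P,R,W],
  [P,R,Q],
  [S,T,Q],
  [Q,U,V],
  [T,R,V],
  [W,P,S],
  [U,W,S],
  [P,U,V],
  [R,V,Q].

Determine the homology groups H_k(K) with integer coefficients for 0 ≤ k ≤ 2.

H_0 = Z,  H_1 = Z^2,  H_2 = Z.

Order the vertices as P < Q < R < S < T < U < V < W. Listing each simplex with vertices in this order, K has dimension 2 with simplices:

  0-simplices (8): P, Q, R, S, T, U, V, W
  1-simplices (24): PQ, PR, PS, PT, PU, PV, PW, QR, QS, QT, QU, QV, RT, RU, RV, RW, ST, SU, SV, SW, TU, TV, UV, UW
  2-simplices (16): PQR, PQT, PRW, PSV, PSW, PTU, PUV, QRV, QST, QSU, QUV, RTU, RTV, RUW, STV, SUW

so the chain groups are C_0 ≅ Z^8, C_1 ≅ Z^24, C_2 ≅ Z^16.

∂_1: C_1 → C_0 is given by ∂[p,q] = [q] − [p].
The resulting 8×24 matrix has rank 7, and its Smith normal form has invariant factors (1,1,1,1,1,1,1).

The boundary map ∂_2: C_2 → C_1 maps a triangle to the signed sum of its edges. For instance
  ∂PSW = SW − PW + PS,
  ∂RUW = UW − RW + RU.
As a 24×16 matrix over Z this has rank 15, with invariant factors (1,1,1,1,1,1,1,1,1,1,1,1,1,1,1).

Computing H_k = (kernel of ∂_k) / (image of ∂_{k+1}):

  H_0: rank C_0 − rank ∂_1 = 8 − 7 = 1, and the invariant factors of ∂_1 are all 1, so H_0 ≅ Z.
  H_1: rank ker ∂_1 − rank ∂_2 = (24 − 7) − 15 = 2, and the invariant factors of ∂_2 are all 1, so H_1 ≅ Z^2.
  H_2: rank ker ∂_2 − rank ∂_3 = (16 − 15) − 0 = 1, and there is no ∂_3, so H_2 ≅ Z.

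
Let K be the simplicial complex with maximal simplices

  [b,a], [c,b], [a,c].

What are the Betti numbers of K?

We work with the vertex ordering a < b < c. The simplices of K, each written with vertices in increasing order, are:

  0-simplices (3): a, b, c
  1-simplices (3): ab, ac, bc

giving chain groups C_0 ≅ Z^3, C_1 ≅ Z^3.

The boundary map ∂_1: C_1 → C_0 is given by ∂[p,q] = [q] − [p].
As a 3×3 matrix over Z this has rank 2, with invariant factors (1,1).

Now H_k = ker ∂_k / im ∂_{k+1}, so:

  H_0: rank C_0 − rank ∂_1 = 3 − 2 = 1, and the invariant factors of ∂_1 are all 1, so H_0 ≅ Z.
  H_1: rank ker ∂_1 − rank ∂_2 = (3 − 2) − 0 = 1, and there is no ∂_2, so H_1 ≅ Z.

As a check, the Euler characteristic is 3 − 3 = 0, which agrees with 1 − 1 = 0.

Hence the Betti numbers are b_0 = 1, b_1 = 1.

b_0 = 1, b_1 = 1.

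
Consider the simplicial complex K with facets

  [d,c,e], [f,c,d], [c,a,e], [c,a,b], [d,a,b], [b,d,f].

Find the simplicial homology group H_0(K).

H_0 = Z.

Fix the vertex order a < b < c < d < e < f and write every simplex with vertices in increasing order. Then dim K = 2 and the simplices of K are:

  0-simplices (6): a, b, c, d, e, f
  1-simplices (12): ab, ac, ad, ae, bc, bd, bf, cd, ce, cf, de, df
  2-simplices (6): abc, abd, ace, bdf, cde, cdf

Hence C_0 ≅ Z^6, C_1 ≅ Z^12, C_2 ≅ Z^6.

The boundary map ∂_1: C_1 → C_0 is given by ∂[p,q] = [q] − [p].
This gives a 6×12 integer matrix of rank 5; reducing to Smith normal form yields diagonal entries (1,1,1,1,1).

The boundary map ∂_2: C_2 → C_1 acts by ∂[p,q,r] = [q,r] − [p,r] + [p,q]. For instance
  ∂abc = bc − ac + ab,
  ∂bdf = df − bf + bd.
As a 12×6 matrix over Z this has rank 6, with invariant factors (1,1,1,1,1,1).

Now H_k = ker ∂_k / im ∂_{k+1}, so:

  H_0: rank C_0 − rank ∂_1 = 6 − 5 = 1, and the invariant factors of ∂_1 are all 1, so H_0 = Z.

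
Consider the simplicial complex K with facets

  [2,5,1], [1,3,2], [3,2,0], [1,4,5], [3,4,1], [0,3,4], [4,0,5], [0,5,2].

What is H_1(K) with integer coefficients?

H_1 = 0.

Order the vertices as 0 < 1 < 2 < 3 < 4 < 5. Listing each simplex with vertices in this order, K has dimension 2 with simplices:

  0-simplices (6): [0], [1], [2], [3], [4], [5]
  1-simplices (12): [0,2], [0,3], [0,4], [0,5], [1,2], [1,3], [1,4], [1,5], [2,3], [2,5], [3,4], [4,5]
  2-simplices (8): [0,2,3], [0,2,5], [0,3,4], [0,4,5], [1,2,3], [1,2,5], [1,3,4], [1,4,5]

giving chain groups C_0 ≅ Z^6, C_1 ≅ Z^12, C_2 ≅ Z^8.

The boundary map ∂_1: C_1 → C_0 sends each edge [p,q] (with p < q) to q − p. For instance
  ∂[1,2] = [2] − [1].
This gives a 6×12 integer matrix of rank 5; reducing to Smith normal form yields diagonal entries (1,1,1,1,1).

Boundary ∂_2: C_2 → C_1 acts by ∂[p,q,r] = [q,r] − [p,r] + [p,q]. For instance
  ∂[0,4,5] = [4,5] − [0,5] + [0,4],
  ∂[0,2,3] = [2,3] − [0,3] + [0,2].
The 12×8 boundary matrix has rank 7 and Smith normal form diag(1,1,1,1,1,1,1).

From H_k ≅ ker(∂_k) / im(∂_{k+1}) we obtain:

  H_1: rank ker ∂_1 − rank ∂_2 = (12 − 5) − 7 = 0, and the invariant factors of ∂_2 are all 1, so H_1 ≅ 0.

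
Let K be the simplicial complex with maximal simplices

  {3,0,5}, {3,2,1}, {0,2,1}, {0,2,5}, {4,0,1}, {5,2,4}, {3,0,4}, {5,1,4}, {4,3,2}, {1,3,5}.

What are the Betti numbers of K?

Order the vertices as 0 < 1 < 2 < 3 < 4 < 5. Listing each simplex with vertices in this order, K has dimension 2 with simplices:

  0-simplices (6): [0], [1], [2], [3], [4], [5]
  1-simplices (15): [0,1], [0,2], [0,3], [0,4], [0,5], [1,2], [1,3], [1,4], [1,5], [2,3], [2,4], [2,5], [3,4], [3,5], [4,5]
  2-simplices (10): [0,1,2], [0,1,4], [0,2,5], [0,3,4], [0,3,5], [1,2,3], [1,3,5], [1,4,5], [2,3,4], [2,4,5]

Hence C_0 ≅ Z^6, C_1 ≅ Z^15, C_2 ≅ Z^10.

The boundary map ∂_1: C_1 → C_0 maps an edge to its endpoints' difference, ∂[p,q] = q − p.
The 6×15 boundary matrix has rank 5 and Smith normal form diag(1,1,1,1,1).

Boundary ∂_2: C_2 → C_1 acts by ∂[p,q,r] = [q,r] − [p,r] + [p,q]. For instance
  ∂[0,2,5] = [2,5] − [0,5] + [0,2],
  ∂[1,2,3] = [2,3] − [1,3] + [1,2].
This gives a 15×10 integer matrix of rank 10; reducing to Smith normal form yields diagonal entries (1,1,1,1,1,1,1,1,1,2).

Now H_k = ker ∂_k / im ∂_{k+1}, so:

  H_0: rank C_0 − rank ∂_1 = 6 − 5 = 1, and the invariant factors of ∂_1 are all 1, so H_0 ≅ Z.
  H_1: rank ker ∂_1 − rank ∂_2 = (15 − 5) − 10 = 0, and ∂_2 has invariant factor 2 > 1, so H_1 ≅ Z/2.
  H_2: rank ker ∂_2 − rank ∂_3 = (10 − 10) − 0 = 0, and there is no ∂_3, so H_2 ≅ 0.

As a check, the Euler characteristic is 6 − 15 + 10 = 1, which agrees with 1 − 0 + 0 = 1.

Hence the Betti numbers are b_0 = 1, b_1 = 0, b_2 = 0.

b_0 = 1, b_1 = 0, b_2 = 0.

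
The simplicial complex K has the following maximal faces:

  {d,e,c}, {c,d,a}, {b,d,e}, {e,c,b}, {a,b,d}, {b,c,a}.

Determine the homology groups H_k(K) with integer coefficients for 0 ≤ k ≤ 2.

We work with the vertex ordering a < b < c < d < e. The simplices of K, each written with vertices in increasing order, are:

  0-simplices (5): a, b, c, d, e
  1-simplices (9): ab, ac, ad, bc, bd, be, cd, ce, de
  2-simplices (6): abc, abd, acd, bce, bde, cde

Hence C_0 ≅ Z^5, C_1 ≅ Z^9, C_2 ≅ Z^6.

The boundary map ∂_1: C_1 → C_0 maps an edge to its endpoints' difference, ∂[p,q] = q − p. For instance
  ∂be = e − b.
As a 5×9 matrix over Z this has rank 4, with invariant factors (1,1,1,1).

Boundary ∂_2: C_2 → C_1 sends each 2-simplex [p,q,r] to [q,r] − [p,r] + [p,q]. For instance
  ∂abc = bc − ac + ab,
  ∂bce = ce − be + bc.
The 9×6 boundary matrix has rank 5 and Smith normal form diag(1,1,1,1,1).

Now H_k = ker ∂_k / im ∂_{k+1}, so:

  H_0: rank C_0 − rank ∂_1 = 5 − 4 = 1, and the invariant factors of ∂_1 are all 1, so H_0 = Z.
  H_1: rank ker ∂_1 − rank ∂_2 = (9 − 4) − 5 = 0, and the invariant factors of ∂_2 are all 1, so H_1 = 0.
  H_2: rank ker ∂_2 − rank ∂_3 = (6 − 5) − 0 = 1, and there is no ∂_3, so H_2 = Z.

As a check, the Euler characteristic is 5 − 9 + 6 = 2, which agrees with 1 − 0 + 1 = 2.

H_0 = Z,  H_1 = 0,  H_2 = Z.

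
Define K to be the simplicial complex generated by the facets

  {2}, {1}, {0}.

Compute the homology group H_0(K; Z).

H_0 ≅ Z^3.

Fix the vertex order 0 < 1 < 2 and write every simplex with vertices in increasing order. Then dim K = 0 and the simplices of K are:

  0-simplices (3): [0], [1], [2]

so the chain groups are C_0 ≅ Z^3.

Reading off H_k = ker ∂_k / im ∂_{k+1}:

  H_0: rank C_0 − rank ∂_1 = 3 − 0 = 3, and there is no ∂_1, so H_0 = Z^3.

(K is a triangulation of a set of 3 points.)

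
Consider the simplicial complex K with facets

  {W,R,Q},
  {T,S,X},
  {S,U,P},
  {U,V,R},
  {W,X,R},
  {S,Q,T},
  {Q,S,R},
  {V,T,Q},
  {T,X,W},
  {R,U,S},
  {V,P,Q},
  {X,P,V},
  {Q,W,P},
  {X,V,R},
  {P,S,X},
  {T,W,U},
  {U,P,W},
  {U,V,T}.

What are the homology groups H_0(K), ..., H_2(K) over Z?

We work with the vertex ordering P < Q < R < S < T < U < V < W < X. The simplices of K, each written with vertices in increasing order, are:

  0-simplices (9): P, Q, R, S, T, U, V, W, X
  1-simplices (27): PQ, PS, PU, PV, PW, PX, QR, QS, QT, QV, QW, RS, RU, RV, RW, RX, ST, SU, SX, TU, TV, TW, TX, UV, UW, VX, WX
  2-simplices (18): PQV, PQW, PSU, PSX, PUW, PVX, QRS, QRW, QST, QTV, RSU, RUV, RVX, RWX, STX, TUV, TUW, TWX

so the chain groups are C_0 ≅ Z^9, C_1 ≅ Z^27, C_2 ≅ Z^18.

The boundary map ∂_1: C_1 → C_0 is given by ∂[p,q] = [q] − [p].
The 9×27 boundary matrix has rank 8 and Smith normal form diag(1,1,1,1,1,1,1,1).

The boundary map ∂_2: C_2 → C_1 acts by ∂[p,q,r] = [q,r] − [p,r] + [p,q]. For instance
  ∂PUW = UW − PW + PU,
  ∂PQW = QW − PW + PQ.
The resulting 27×18 matrix has rank 17, and its Smith normal form has invariant factors (1,1,1,1,1,1,1,1,1,1,1,1,1,1,1,1,1).

Reading off H_k = ker ∂_k / im ∂_{k+1}:

  H_0: rank C_0 − rank ∂_1 = 9 − 8 = 1, and the invariant factors of ∂_1 are all 1, so H_0 = Z.
  H_1: rank ker ∂_1 − rank ∂_2 = (27 − 8) − 17 = 2, and the invariant factors of ∂_2 are all 1, so H_1 = Z^2.
  H_2: rank ker ∂_2 − rank ∂_3 = (18 − 17) − 0 = 1, and there is no ∂_3, so H_2 = Z.

As a check, the Euler characteristic is 9 − 27 + 18 = 0, which agrees with 1 − 2 + 1 = 0.
(K is a triangulation of the torus T^2.)

H_0 ≅ Z,  H_1 ≅ Z^2,  H_2 ≅ Z.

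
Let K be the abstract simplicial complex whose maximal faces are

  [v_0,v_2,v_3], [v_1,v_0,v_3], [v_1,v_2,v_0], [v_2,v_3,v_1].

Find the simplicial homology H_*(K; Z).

H_0 = Z,  H_1 = 0,  H_2 = Z.

Order the vertices as v_0 < v_1 < v_2 < v_3. Listing each simplex with vertices in this order, K has dimension 2 with simplices:

  0-simplices (4): [v_0], [v_1], [v_2], [v_3]
  1-simplices (6): [v_0,v_1], [v_0,v_2], [v_0,v_3], [v_1,v_2], [v_1,v_3], [v_2,v_3]
  2-simplices (4): [v_0,v_1,v_2], [v_0,v_1,v_3], [v_0,v_2,v_3], [v_1,v_2,v_3]

giving chain groups C_0 ≅ Z^4, C_1 ≅ Z^6, C_2 ≅ Z^4.

Boundary ∂_1: C_1 → C_0 maps an edge to its endpoints' difference, ∂[p,q] = q − p.
The resulting 4×6 matrix has rank 3, and its Smith normal form has invariant factors (1,1,1).

The boundary map ∂_2: C_2 → C_1 sends each 2-simplex [p,q,r] to [q,r] − [p,r] + [p,q]. For instance
  ∂[v_1,v_2,v_3] = [v_2,v_3] − [v_1,v_3] + [v_1,v_2],
  ∂[v_0,v_1,v_2] = [v_1,v_2] − [v_0,v_2] + [v_0,v_1].
The resulting 6×4 matrix has rank 3, and its Smith normal form has invariant factors (1,1,1).

Computing H_k = (kernel of ∂_k) / (image of ∂_{k+1}):

  H_0: rank C_0 − rank ∂_1 = 4 − 3 = 1, and the invariant factors of ∂_1 are all 1, so H_0 ≅ Z.
  H_1: rank ker ∂_1 − rank ∂_2 = (6 − 3) − 3 = 0, and the invariant factors of ∂_2 are all 1, so H_1 ≅ 0.
  H_2: rank ker ∂_2 − rank ∂_3 = (4 − 3) − 0 = 1, and there is no ∂_3, so H_2 ≅ Z.

As a check, the Euler characteristic is 4 − 6 + 4 = 2, which agrees with 1 − 0 + 1 = 2.
(K is a triangulation of the 2-sphere S^2.)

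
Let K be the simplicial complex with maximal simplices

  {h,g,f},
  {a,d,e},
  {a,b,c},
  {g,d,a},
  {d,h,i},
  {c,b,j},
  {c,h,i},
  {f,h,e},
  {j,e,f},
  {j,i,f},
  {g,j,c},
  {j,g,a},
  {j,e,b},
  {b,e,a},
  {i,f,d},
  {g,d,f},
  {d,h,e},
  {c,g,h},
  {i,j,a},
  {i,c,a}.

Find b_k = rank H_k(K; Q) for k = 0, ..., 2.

b_0 = 1, b_1 = 1, b_2 = 0.

Take the total order a < b < c < d < e < f < g < h < i < j on the vertex set. Then K (dimension 2) consists of the simplices:

  0-simplices (10): a, b, c, d, e, f, g, h, i, j
  1-simplices (30): ab, ac, ad, ae, ag, ai, aj, bc, be, bj, cg, ch, ci, cj, de, df, dg, dh, di, ef, eh, ej, fg, fh, fi, fj, gh, gj, hi, ij
  2-simplices (20): abc, abe, aci, ade, adg, agj, aij, bcj, bej, cgh, cgj, chi, deh, dfg, dfi, dhi, efh, efj, fgh, fij

Hence C_0 ≅ Z^10, C_1 ≅ Z^30, C_2 ≅ Z^20.

Boundary ∂_1: C_1 → C_0 sends each edge [p,q] (with p < q) to q − p. For instance
  ∂ac = c − a.
The 10×30 boundary matrix has rank 9 and Smith normal form diag(1,1,1,1,1,1,1,1,1).

Boundary ∂_2: C_2 → C_1 maps a triangle to the signed sum of its edges. For instance
  ∂efh = fh − eh + ef,
  ∂chi = hi − ci + ch.
The 30×20 boundary matrix has rank 20 and Smith normal form diag(1,1,1,1,1,1,1,1,1,1,1,1,1,1,1,1,1,1,1,2).

Computing H_k = (kernel of ∂_k) / (image of ∂_{k+1}):

  H_0: rank C_0 − rank ∂_1 = 10 − 9 = 1, and the invariant factors of ∂_1 are all 1, so H_0 = Z.
  H_1: rank ker ∂_1 − rank ∂_2 = (30 − 9) − 20 = 1, and ∂_2 has invariant factor 2 > 1, so H_1 = Z ⊕ Z/2.
  H_2: rank ker ∂_2 − rank ∂_3 = (20 − 20) − 0 = 0, and there is no ∂_3, so H_2 = 0.

Hence the Betti numbers are b_0 = 1, b_1 = 1, b_2 = 0.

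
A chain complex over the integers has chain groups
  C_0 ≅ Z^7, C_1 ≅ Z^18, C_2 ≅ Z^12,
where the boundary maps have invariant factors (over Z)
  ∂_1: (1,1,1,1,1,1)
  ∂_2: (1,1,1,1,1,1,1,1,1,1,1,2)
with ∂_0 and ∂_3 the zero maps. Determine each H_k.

H_0: b_0 = 7 − 0 − 6 = 1; torsion from ∂_1 factors > 1: none. So H_0 = Z.
H_1: b_1 = 18 − 6 − 12 = 0; torsion from ∂_2 factors > 1: [2]. So H_1 = Z/2.
H_2: b_2 = 12 − 12 − 0 = 0; torsion from ∂_3 factors > 1: none. So H_2 = 0.

H_0 = Z,  H_1 = Z/2,  H_2 = 0.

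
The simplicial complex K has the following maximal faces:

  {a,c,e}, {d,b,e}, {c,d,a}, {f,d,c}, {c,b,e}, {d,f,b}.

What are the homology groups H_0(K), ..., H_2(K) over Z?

H_0 ≅ Z,  H_1 ≅ Z,  H_2 = 0.

K has 6 vertices, 12 edges, 6 triangles.
rank ∂_0 = 0, rank ∂_1 = 5 ⇒ b_0 = 6 − 0 − 5 = 1; all invariant factors of ∂_1 are 1 so no torsion. So H_0 = Z.
rank ∂_1 = 5, rank ∂_2 = 6 ⇒ b_1 = 12 − 5 − 6 = 1; all invariant factors of ∂_2 are 1 so no torsion. So H_1 = Z.
rank ∂_2 = 6, rank ∂_3 = 0 ⇒ b_2 = 6 − 6 − 0 = 0. So H_2 = 0.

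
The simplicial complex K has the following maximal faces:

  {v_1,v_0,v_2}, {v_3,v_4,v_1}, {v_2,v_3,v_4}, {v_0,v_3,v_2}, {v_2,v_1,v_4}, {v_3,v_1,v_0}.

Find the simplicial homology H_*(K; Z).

H_0 ≅ Z,  H_1 = 0,  H_2 ≅ Z.

Fix the vertex order v_0 < v_1 < v_2 < v_3 < v_4 and write every simplex with vertices in increasing order. Then dim K = 2 and the simplices of K are:

  0-simplices (5): [v_0], [v_1], [v_2], [v_3], [v_4]
  1-simplices (9): [v_0,v_1], [v_0,v_2], [v_0,v_3], [v_1,v_2], [v_1,v_3], [v_1,v_4], [v_2,v_3], [v_2,v_4], [v_3,v_4]
  2-simplices (6): [v_0,v_1,v_2], [v_0,v_1,v_3], [v_0,v_2,v_3], [v_1,v_2,v_4], [v_1,v_3,v_4], [v_2,v_3,v_4]

Hence C_0 ≅ Z^5, C_1 ≅ Z^9, C_2 ≅ Z^6.

The boundary map ∂_1: C_1 → C_0 maps an edge to its endpoints' difference, ∂[p,q] = q − p. For instance
  ∂[v_1,v_3] = [v_3] − [v_1].
This gives a 5×9 integer matrix of rank 4; reducing to Smith normal form yields diagonal entries (1,1,1,1).

Boundary ∂_2: C_2 → C_1 sends each 2-simplex [p,q,r] to [q,r] − [p,r] + [p,q]. For instance
  ∂[v_1,v_2,v_4] = [v_2,v_4] − [v_1,v_4] + [v_1,v_2],
  ∂[v_0,v_1,v_3] = [v_1,v_3] − [v_0,v_3] + [v_0,v_1].
The 9×6 boundary matrix has rank 5 and Smith normal form diag(1,1,1,1,1).

Reading off H_k = ker ∂_k / im ∂_{k+1}:

  H_0: rank C_0 − rank ∂_1 = 5 − 4 = 1, and the invariant factors of ∂_1 are all 1, so H_0 = Z.
  H_1: rank ker ∂_1 − rank ∂_2 = (9 − 4) − 5 = 0, and the invariant factors of ∂_2 are all 1, so H_1 = 0.
  H_2: rank ker ∂_2 − rank ∂_3 = (6 − 5) − 0 = 1, and there is no ∂_3, so H_2 = Z.

As a check, the Euler characteristic is 5 − 9 + 6 = 2, which agrees with 1 − 0 + 1 = 2.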